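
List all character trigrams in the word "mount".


Word: "mount" (length 5)
Number of trigrams = 5 - 3 + 1 = 3
  Position 0: "mou"
  Position 1: "oun"
  Position 2: "unt"
Trigrams = "mou", "oun", "unt"


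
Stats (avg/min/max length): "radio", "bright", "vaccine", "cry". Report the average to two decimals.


Lengths: "radio"=5, "bright"=6, "vaccine"=7, "cry"=3
Sum = 21, Count = 4
Average = 21/4 = 5.25
= avg=5.25, min=3, max=7


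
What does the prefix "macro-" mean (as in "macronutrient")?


Prefix: macro-
Example: macronutrient = macro- + nutrient
Meaning = large


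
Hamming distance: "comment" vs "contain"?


Comparing character by character (same length = 7):
  Pos 0: 'c' vs 'c' =
  Pos 1: 'o' vs 'o' =
  Pos 2: 'm' vs 'n' !=
  Pos 3: 'm' vs 't' !=
  Pos 4: 'e' vs 'a' !=
  Pos 5: 'n' vs 'i' !=
  Pos 6: 't' vs 'n' !=
Hamming distance = 5


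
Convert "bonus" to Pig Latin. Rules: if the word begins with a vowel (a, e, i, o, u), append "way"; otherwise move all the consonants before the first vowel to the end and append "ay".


Word: "bonus"
Starts with consonant(s) → move to end, add 'ay'
Consonant cluster: "b"
Pig Latin = "onusbay"


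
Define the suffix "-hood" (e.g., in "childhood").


Suffix: -hood
As in: childhood -> child + -hood
Meaning = state / condition


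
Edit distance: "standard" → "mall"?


Word 1: "standard" (length 8)
Word 2: "mall" (length 4)
One optimal edit sequence (insert/delete/substitute each cost 1):
  1. delete 's'  (+1)
  2. delete 't'  (+1)
  3. delete 'a'  (+1)
  4. delete 'n'  (+1)
  5. substitute 'd' -> 'm'  (+1)
  6. keep 'a'
  7. substitute 'r' -> 'l'  (+1)
  8. substitute 'd' -> 'l'  (+1)
Total edit operations: 7
Edit distance = 7


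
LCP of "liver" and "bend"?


Word 1: "liver"
Word 2: "bend"
Comparing from start:
  Pos 0: 'l' != 'b' (stop)
LCP = "" (length 0)


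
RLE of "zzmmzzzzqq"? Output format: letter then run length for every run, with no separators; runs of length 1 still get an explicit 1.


String: "zzmmzzzzqq"
Scanning for consecutive runs:
  'z' x 2
  'm' x 2
  'z' x 4
  'q' x 2
RLE = "z2m2z4q2"


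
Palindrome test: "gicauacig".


Word: "gicauacig"
Reversed: "gicauacig"
Forward == Backward? gicauacig == gicauacig
Palindrome = Yes


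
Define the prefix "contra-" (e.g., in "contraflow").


Prefix: contra-
Example: contraflow (contra- + flow)
Meaning = against


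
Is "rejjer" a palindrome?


Word: "rejjer"
Reversed: "rejjer"
Forward == Backward? rejjer == rejjer
Palindrome = Yes


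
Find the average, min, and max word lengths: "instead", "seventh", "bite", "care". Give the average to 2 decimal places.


Lengths: "instead"=7, "seventh"=7, "bite"=4, "care"=4
Sum = 22, Count = 4
Average = 22/4 = 5.50
= avg=5.50, min=4, max=7


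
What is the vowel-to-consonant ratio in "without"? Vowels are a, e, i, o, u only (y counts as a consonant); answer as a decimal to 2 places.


Word: "without"
Vowels (a,e,i,o,u): 3
Consonants: 4
Ratio = 3/4
= 0.75


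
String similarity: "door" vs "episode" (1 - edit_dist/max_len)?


Word 1: "door" (length 4)
Word 2: "episode" (length 7)
One optimal edit sequence:
  1. insert 'e'  (+1)
  2. insert 'p'  (+1)
  3. insert 'i'  (+1)
  4. substitute 'd' -> 's'  (+1)
  5. keep 'o'
  6. substitute 'o' -> 'd'  (+1)
  7. substitute 'r' -> 'e'  (+1)
Edit distance = 6
Max length = max(4, 7) = 7
Similarity = 1 - 6/7
= 0.1429


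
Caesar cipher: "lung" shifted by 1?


Word: "lung"
Shift: 1
Each letter → (letter + shift) mod 26:
  'l' (11) + 1 = 12 → 'm'
  'u' (20) + 1 = 21 → 'v'
  'n' (13) + 1 = 14 → 'o'
  'g' (6) + 1 = 7 → 'h'
Result = "mvoh"


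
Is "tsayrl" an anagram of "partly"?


Word 1: "partly" → sorted: alprty
Word 2: "tsayrl" → sorted: alrsty
Same letters? alprty != alrsty
Anagram = No


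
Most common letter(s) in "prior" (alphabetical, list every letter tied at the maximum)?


Word: "prior"
Letter counts:
  'i': 1
  'o': 1
  'p': 1
  'r': 2
Maximum count = 2
Most frequent = 'r' (2 times each)


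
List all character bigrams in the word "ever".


Word: "ever" (length 4)
Number of bigrams = 4 - 2 + 1 = 3
  Position 0: "ev"
  Position 1: "ve"
  Position 2: "er"
Bigrams = "ev", "ve", "er"


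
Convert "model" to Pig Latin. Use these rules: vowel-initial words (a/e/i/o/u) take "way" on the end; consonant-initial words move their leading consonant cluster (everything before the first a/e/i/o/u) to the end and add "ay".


Word: "model"
Starts with consonant(s) → move to end, add 'ay'
Consonant cluster: "m"
Pig Latin = "odelmay"


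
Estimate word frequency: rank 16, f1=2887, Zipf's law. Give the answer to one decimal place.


Zipf's law: f(r) = f(1) / r
f(1) = 2887
f(16) = 2887 / 16
= 180.4 occurrences


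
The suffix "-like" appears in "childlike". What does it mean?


Suffix: -like
Example: childlike (child + -like)
Meaning = resembling


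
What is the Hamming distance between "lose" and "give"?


Comparing character by character (same length = 4):
  Pos 0: 'l' vs 'g' !=
  Pos 1: 'o' vs 'i' !=
  Pos 2: 's' vs 'v' !=
  Pos 3: 'e' vs 'e' =
Hamming distance = 3


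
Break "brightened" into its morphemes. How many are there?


Word: "brightened"
Morphemes: bright | -en | -ed
Each morpheme carries meaning
= 3 morphemes


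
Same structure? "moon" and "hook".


Pattern of "moon": [0, 1, 1, 2]
Pattern of "hook": [0, 1, 1, 2]
Patterns match
Same pattern = Yes


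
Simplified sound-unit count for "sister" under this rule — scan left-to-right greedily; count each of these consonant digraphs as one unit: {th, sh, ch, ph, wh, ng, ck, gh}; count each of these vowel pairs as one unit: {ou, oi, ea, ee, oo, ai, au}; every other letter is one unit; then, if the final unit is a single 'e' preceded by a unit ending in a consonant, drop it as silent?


Word: "sister" (6 letters)
Left-to-right scan:
  (1) 's' (letter)
  (2) 'i' (letter)
  (3) 's' (letter)
  (4) 't' (letter)
  (5) 'e' (letter)
  (6) 'r' (letter)
Units from scan: 6
Sound units = 6 units


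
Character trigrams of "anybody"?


Word: "anybody" (length 7)
Number of trigrams = 7 - 3 + 1 = 5
  Position 0: "any"
  Position 1: "nyb"
  Position 2: "ybo"
  Position 3: "bod"
  Position 4: "ody"
Trigrams = "any", "nyb", "ybo", "bod", "ody"


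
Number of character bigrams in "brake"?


Word: "brake" (length 5)
Number of 2-grams = length - 2 + 1 = 5 - 2 + 1
= 4


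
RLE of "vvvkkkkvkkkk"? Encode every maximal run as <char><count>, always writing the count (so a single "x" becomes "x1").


String: "vvvkkkkvkkkk"
Scanning for consecutive runs:
  'v' x 3
  'k' x 4
  'v' x 1
  'k' x 4
RLE = "v3k4v1k4"


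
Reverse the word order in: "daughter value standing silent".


Original: "daughter value standing silent"
Words (1..n): daughter | value | standing | silent
Reversed (n..1): silent | standing | value | daughter
Result = "silent standing value daughter"


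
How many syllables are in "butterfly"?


Word: "butterfly"
Syllable breakdown: but / ter / fly
Counting: 3 parts
= 3 syllables


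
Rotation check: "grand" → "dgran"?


Word: "grand", Candidate: "dgran"
Method: check if candidate is substring of word+word
"grandgrand" contains "dgran"? Yes
Is rotation = Yes


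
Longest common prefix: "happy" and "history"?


Word 1: "happy"
Word 2: "history"
Comparing from start:
  Pos 0: 'h' == 'h'
  Pos 1: 'a' != 'i' (stop)
LCP = "h" (length 1)


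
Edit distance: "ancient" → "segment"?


Word 1: "ancient" (length 7)
Word 2: "segment" (length 7)
One optimal edit sequence (insert/delete/substitute each cost 1):
  1. substitute 'a' -> 's'  (+1)
  2. substitute 'n' -> 'e'  (+1)
  3. substitute 'c' -> 'g'  (+1)
  4. substitute 'i' -> 'm'  (+1)
  5. keep 'e'
  6. keep 'n'
  7. keep 't'
Total edit operations: 4
Edit distance = 4


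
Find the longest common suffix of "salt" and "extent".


Word 1: "salt"
Word 2: "extent"
Comparing from end:
  Pos -1: 't' == 't'
  Pos -2: 'l' != 'n' (stop)
LCS = "t" (length 1)


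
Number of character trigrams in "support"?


Word: "support" (length 7)
Number of 3-grams = length - 3 + 1 = 7 - 3 + 1
= 5


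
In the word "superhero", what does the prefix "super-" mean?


Prefix: super-
As in: superhero -> super- + hero
Meaning = above / beyond


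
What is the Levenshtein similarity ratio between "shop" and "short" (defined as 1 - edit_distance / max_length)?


Word 1: "shop" (length 4)
Word 2: "short" (length 5)
One optimal edit sequence:
  1. keep 's'
  2. keep 'h'
  3. keep 'o'
  4. insert 'r'  (+1)
  5. substitute 'p' -> 't'  (+1)
Edit distance = 2
Max length = max(4, 5) = 5
Similarity = 1 - 2/5
= 0.6000


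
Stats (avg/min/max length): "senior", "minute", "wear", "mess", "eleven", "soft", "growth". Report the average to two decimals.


Lengths: "senior"=6, "minute"=6, "wear"=4, "mess"=4, "eleven"=6, "soft"=4, "growth"=6
Sum = 36, Count = 7
Average = 36/7 = 5.14
= avg=5.14, min=4, max=6


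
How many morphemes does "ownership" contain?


Word: "ownership"
Morphemes: own / -er / -ship
Each morpheme carries meaning
= 3 morphemes


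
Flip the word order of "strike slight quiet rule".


Original: "strike slight quiet rule"
Words (1..n): strike | slight | quiet | rule
Reversed (n..1): rule | quiet | slight | strike
Result = "rule quiet slight strike"


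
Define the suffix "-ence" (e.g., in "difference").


Suffix: -ence
As in: difference -> differ + -ence
Meaning = state of


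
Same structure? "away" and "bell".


Pattern of "away": [0, 1, 0, 2]
Pattern of "bell": [0, 1, 2, 2]
Patterns do not match
Same pattern = No


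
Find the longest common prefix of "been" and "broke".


Word 1: "been"
Word 2: "broke"
Comparing from start:
  Pos 0: 'b' == 'b'
  Pos 1: 'e' != 'r' (stop)
LCP = "b" (length 1)


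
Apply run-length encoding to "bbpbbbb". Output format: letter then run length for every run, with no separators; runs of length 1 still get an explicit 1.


String: "bbpbbbb"
Scanning for consecutive runs:
  'b' x 2
  'p' x 1
  'b' x 4
RLE = "b2p1b4"


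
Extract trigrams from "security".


Word: "security" (length 8)
Number of trigrams = 8 - 3 + 1 = 6
  Position 0: "sec"
  Position 1: "ecu"
  Position 2: "cur"
  Position 3: "uri"
  Position 4: "rit"
  Position 5: "ity"
Trigrams = "sec", "ecu", "cur", "uri", "rit", "ity"


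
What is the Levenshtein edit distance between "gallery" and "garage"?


Word 1: "gallery" (length 7)
Word 2: "garage" (length 6)
One optimal edit sequence (insert/delete/substitute each cost 1):
  1. keep 'g'
  2. keep 'a'
  3. delete 'l'  (+1)
  4. substitute 'l' -> 'r'  (+1)
  5. substitute 'e' -> 'a'  (+1)
  6. substitute 'r' -> 'g'  (+1)
  7. substitute 'y' -> 'e'  (+1)
Total edit operations: 5
Edit distance = 5


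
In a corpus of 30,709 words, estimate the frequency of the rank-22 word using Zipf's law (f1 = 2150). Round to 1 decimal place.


Zipf's law: f(r) = f(1) / r
f(1) = 2150
f(22) = 2150 / 22
= 97.7 occurrences


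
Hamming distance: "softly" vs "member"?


Comparing character by character (same length = 6):
  Pos 0: 's' vs 'm' !=
  Pos 1: 'o' vs 'e' !=
  Pos 2: 'f' vs 'm' !=
  Pos 3: 't' vs 'b' !=
  Pos 4: 'l' vs 'e' !=
  Pos 5: 'y' vs 'r' !=
Hamming distance = 6


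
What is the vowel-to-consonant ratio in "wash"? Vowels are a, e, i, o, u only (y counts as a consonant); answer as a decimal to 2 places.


Word: "wash"
Vowels (a,e,i,o,u): 1
Consonants: 3
Ratio = 1/3
= 0.33


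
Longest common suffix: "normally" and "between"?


Word 1: "normally"
Word 2: "between"
Comparing from end:
  Pos -1: 'y' != 'n' (stop)
LCS = "" (length 0)


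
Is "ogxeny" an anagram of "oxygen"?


Word 1: "oxygen" → sorted: egnoxy
Word 2: "ogxeny" → sorted: egnoxy
Same letters? egnoxy == egnoxy
Anagram = Yes


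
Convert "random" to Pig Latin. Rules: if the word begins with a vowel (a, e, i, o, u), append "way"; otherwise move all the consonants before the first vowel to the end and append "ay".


Word: "random"
Starts with consonant(s) → move to end, add 'ay'
Consonant cluster: "r"
Pig Latin = "andomray"


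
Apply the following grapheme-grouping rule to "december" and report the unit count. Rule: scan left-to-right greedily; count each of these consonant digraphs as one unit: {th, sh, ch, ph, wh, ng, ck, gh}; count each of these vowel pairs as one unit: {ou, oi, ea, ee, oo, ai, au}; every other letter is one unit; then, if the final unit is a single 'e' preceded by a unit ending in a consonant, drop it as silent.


Word: "december" (8 letters)
Left-to-right scan:
  (1) 'd' (letter)
  (2) 'e' (letter)
  (3) 'c' (letter)
  (4) 'e' (letter)
  (5) 'm' (letter)
  (6) 'b' (letter)
  (7) 'e' (letter)
  (8) 'r' (letter)
Units from scan: 8
Sound units = 8 units


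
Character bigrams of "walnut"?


Word: "walnut" (length 6)
Number of bigrams = 6 - 2 + 1 = 5
  Position 0: "wa"
  Position 1: "al"
  Position 2: "ln"
  Position 3: "nu"
  Position 4: "ut"
Bigrams = "wa", "al", "ln", "nu", "ut"


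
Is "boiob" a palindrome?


Word: "boiob"
Reversed: "boiob"
Forward == Backward? boiob == boiob
Palindrome = Yes


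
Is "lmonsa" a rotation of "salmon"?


Word: "salmon", Candidate: "lmonsa"
Method: check if candidate is substring of word+word
"salmonsalmon" contains "lmonsa"? Yes
Is rotation = Yes


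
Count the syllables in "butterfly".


Word: "butterfly"
Syllable breakdown: but-ter-fly
Counting: 3 parts
= 3 syllables


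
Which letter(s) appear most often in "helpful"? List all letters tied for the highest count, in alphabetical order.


Word: "helpful"
Letter counts:
  'e': 1
  'f': 1
  'h': 1
  'l': 2
  'p': 1
  'u': 1
Maximum count = 2
Most frequent = 'l' (2 times each)


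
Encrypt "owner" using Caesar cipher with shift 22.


Word: "owner"
Shift: 22
Each letter → (letter + shift) mod 26:
  'o' (14) + 22 = 10 → 'k'
  'w' (22) + 22 = 18 → 's'
  'n' (13) + 22 = 9 → 'j'
  'e' (4) + 22 = 0 → 'a'
  'r' (17) + 22 = 13 → 'n'
Result = "ksjan"


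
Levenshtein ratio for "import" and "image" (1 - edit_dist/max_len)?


Word 1: "import" (length 6)
Word 2: "image" (length 5)
One optimal edit sequence:
  1. keep 'i'
  2. keep 'm'
  3. delete 'p'  (+1)
  4. substitute 'o' -> 'a'  (+1)
  5. substitute 'r' -> 'g'  (+1)
  6. substitute 't' -> 'e'  (+1)
Edit distance = 4
Max length = max(6, 5) = 6
Similarity = 1 - 4/6
= 0.3333


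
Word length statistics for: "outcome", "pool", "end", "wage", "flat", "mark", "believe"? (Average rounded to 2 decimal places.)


Lengths: "outcome"=7, "pool"=4, "end"=3, "wage"=4, "flat"=4, "mark"=4, "believe"=7
Sum = 33, Count = 7
Average = 33/7 = 4.71
= avg=4.71, min=3, max=7


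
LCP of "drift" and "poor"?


Word 1: "drift"
Word 2: "poor"
Comparing from start:
  Pos 0: 'd' != 'p' (stop)
LCP = "" (length 0)


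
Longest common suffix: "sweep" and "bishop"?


Word 1: "sweep"
Word 2: "bishop"
Comparing from end:
  Pos -1: 'p' == 'p'
  Pos -2: 'e' != 'o' (stop)
LCS = "p" (length 1)


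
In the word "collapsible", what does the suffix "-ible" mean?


Suffix: -ible
Example: collapsible = collapse + -ible, with a spelling change
Meaning = capable of


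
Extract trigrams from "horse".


Word: "horse" (length 5)
Number of trigrams = 5 - 3 + 1 = 3
  Position 0: "hor"
  Position 1: "ors"
  Position 2: "rse"
Trigrams = "hor", "ors", "rse"


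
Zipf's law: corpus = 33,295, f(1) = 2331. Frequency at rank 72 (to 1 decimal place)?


Zipf's law: f(r) = f(1) / r
f(1) = 2331
f(72) = 2331 / 72
= 32.4 occurrences


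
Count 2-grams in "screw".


Word: "screw" (length 5)
Number of 2-grams = length - 2 + 1 = 5 - 2 + 1
= 4


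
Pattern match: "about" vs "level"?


Pattern of "about": [0, 1, 2, 3, 4]
Pattern of "level": [0, 1, 2, 1, 0]
Patterns do not match
Same pattern = No


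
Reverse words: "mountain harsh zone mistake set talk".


Original: "mountain harsh zone mistake set talk"
Words (1..n): mountain | harsh | zone | mistake | set | talk
Reversed (n..1): talk | set | mistake | zone | harsh | mountain
Result = "talk set mistake zone harsh mountain"


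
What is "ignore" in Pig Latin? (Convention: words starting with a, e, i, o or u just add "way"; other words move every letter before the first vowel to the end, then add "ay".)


Word: "ignore"
Starts with vowel → add 'way'
Pig Latin = "ignoreway"


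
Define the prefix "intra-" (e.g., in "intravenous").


Prefix: intra-
Example: intravenous (intra- + venous)
Meaning = within


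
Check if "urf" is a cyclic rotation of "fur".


Word: "fur", Candidate: "urf"
Method: check if candidate is substring of word+word
"furfur" contains "urf"? Yes
Is rotation = Yes


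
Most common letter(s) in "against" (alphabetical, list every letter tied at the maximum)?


Word: "against"
Letter counts:
  'a': 2
  'g': 1
  'i': 1
  'n': 1
  's': 1
  't': 1
Maximum count = 2
Most frequent = 'a' (2 times each)


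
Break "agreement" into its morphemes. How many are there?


Word: "agreement"
Morphemes: agree / -ment
Each morpheme carries meaning
= 2 morphemes


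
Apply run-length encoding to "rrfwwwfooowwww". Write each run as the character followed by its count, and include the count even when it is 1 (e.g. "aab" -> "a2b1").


String: "rrfwwwfooowwww"
Scanning for consecutive runs:
  'r' x 2
  'f' x 1
  'w' x 3
  'f' x 1
  'o' x 3
  'w' x 4
RLE = "r2f1w3f1o3w4"


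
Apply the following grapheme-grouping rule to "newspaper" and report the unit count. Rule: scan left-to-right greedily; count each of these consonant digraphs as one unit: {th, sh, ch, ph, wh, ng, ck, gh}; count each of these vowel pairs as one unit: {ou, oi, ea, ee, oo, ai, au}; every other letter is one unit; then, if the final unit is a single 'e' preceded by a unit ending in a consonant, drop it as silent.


Word: "newspaper" (9 letters)
Left-to-right scan:
  (1) 'n' (letter)
  (2) 'e' (letter)
  (3) 'w' (letter)
  (4) 's' (letter)
  (5) 'p' (letter)
  (6) 'a' (letter)
  (7) 'p' (letter)
  (8) 'e' (letter)
  (9) 'r' (letter)
Units from scan: 9
Sound units = 9 units


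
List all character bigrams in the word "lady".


Word: "lady" (length 4)
Number of bigrams = 4 - 2 + 1 = 3
  Position 0: "la"
  Position 1: "ad"
  Position 2: "dy"
Bigrams = "la", "ad", "dy"


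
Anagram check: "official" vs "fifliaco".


Word 1: "official" → sorted: acffiilo
Word 2: "fifliaco" → sorted: acffiilo
Same letters? acffiilo == acffiilo
Anagram = Yes


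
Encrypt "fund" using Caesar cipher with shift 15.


Word: "fund"
Shift: 15
Each letter → (letter + shift) mod 26:
  'f' (5) + 15 = 20 → 'u'
  'u' (20) + 15 = 9 → 'j'
  'n' (13) + 15 = 2 → 'c'
  'd' (3) + 15 = 18 → 's'
Result = "ujcs"


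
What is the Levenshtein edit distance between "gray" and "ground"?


Word 1: "gray" (length 4)
Word 2: "ground" (length 6)
One optimal edit sequence (insert/delete/substitute each cost 1):
  1. keep 'g'
  2. keep 'r'
  3. insert 'o'  (+1)
  4. insert 'u'  (+1)
  5. substitute 'a' -> 'n'  (+1)
  6. substitute 'y' -> 'd'  (+1)
Total edit operations: 4
Edit distance = 4


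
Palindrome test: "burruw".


Word: "burruw"
Reversed: "wurrub"
Forward == Backward? burruw != wurrub
Palindrome = No


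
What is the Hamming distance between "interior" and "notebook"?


Comparing character by character (same length = 8):
  Pos 0: 'i' vs 'n' !=
  Pos 1: 'n' vs 'o' !=
  Pos 2: 't' vs 't' =
  Pos 3: 'e' vs 'e' =
  Pos 4: 'r' vs 'b' !=
  Pos 5: 'i' vs 'o' !=
  Pos 6: 'o' vs 'o' =
  Pos 7: 'r' vs 'k' !=
Hamming distance = 5


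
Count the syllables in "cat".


Word: "cat"
Syllable breakdown: cat
Counting: 1 part
= 1 syllable


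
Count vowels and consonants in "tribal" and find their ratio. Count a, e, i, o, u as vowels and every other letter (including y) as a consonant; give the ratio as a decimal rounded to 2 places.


Word: "tribal"
Vowels (a,e,i,o,u): 2
Consonants: 4
Ratio = 2/4
= 0.50


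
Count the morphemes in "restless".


Word: "restless"
Morphemes: rest / -less
Each morpheme carries meaning
= 2 morphemes


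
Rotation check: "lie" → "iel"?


Word: "lie", Candidate: "iel"
Method: check if candidate is substring of word+word
"lielie" contains "iel"? Yes
Is rotation = Yes


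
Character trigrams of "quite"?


Word: "quite" (length 5)
Number of trigrams = 5 - 3 + 1 = 3
  Position 0: "qui"
  Position 1: "uit"
  Position 2: "ite"
Trigrams = "qui", "uit", "ite"


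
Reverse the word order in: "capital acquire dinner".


Original: "capital acquire dinner"
Words (1..n): capital | acquire | dinner
Reversed (n..1): dinner | acquire | capital
Result = "dinner acquire capital"


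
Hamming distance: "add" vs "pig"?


Comparing character by character (same length = 3):
  Pos 0: 'a' vs 'p' !=
  Pos 1: 'd' vs 'i' !=
  Pos 2: 'd' vs 'g' !=
Hamming distance = 3


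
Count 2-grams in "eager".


Word: "eager" (length 5)
Number of 2-grams = length - 2 + 1 = 5 - 2 + 1
= 4


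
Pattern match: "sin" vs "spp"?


Pattern of "sin": [0, 1, 2]
Pattern of "spp": [0, 1, 1]
Patterns do not match
Same pattern = No


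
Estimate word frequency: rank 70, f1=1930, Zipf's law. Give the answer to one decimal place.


Zipf's law: f(r) = f(1) / r
f(1) = 1930
f(70) = 1930 / 70
= 27.6 occurrences


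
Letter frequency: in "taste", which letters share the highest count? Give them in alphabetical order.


Word: "taste"
Letter counts:
  'a': 1
  'e': 1
  's': 1
  't': 2
Maximum count = 2
Most frequent = 't' (2 times each)


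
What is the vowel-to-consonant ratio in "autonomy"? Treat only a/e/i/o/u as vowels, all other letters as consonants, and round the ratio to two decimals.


Word: "autonomy"
Vowels (a,e,i,o,u): 4
Consonants: 4
Ratio = 4/4
= 1.00


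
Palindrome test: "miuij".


Word: "miuij"
Reversed: "jiuim"
Forward == Backward? miuij != jiuim
Palindrome = No


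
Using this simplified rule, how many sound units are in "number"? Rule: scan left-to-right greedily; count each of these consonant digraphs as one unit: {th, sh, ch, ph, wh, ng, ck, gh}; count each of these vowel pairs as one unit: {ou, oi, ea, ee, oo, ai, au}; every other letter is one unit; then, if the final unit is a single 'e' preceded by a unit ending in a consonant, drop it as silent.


Word: "number" (6 letters)
Left-to-right scan:
  (1) 'n' (letter)
  (2) 'u' (letter)
  (3) 'm' (letter)
  (4) 'b' (letter)
  (5) 'e' (letter)
  (6) 'r' (letter)
Units from scan: 6
Sound units = 6 units


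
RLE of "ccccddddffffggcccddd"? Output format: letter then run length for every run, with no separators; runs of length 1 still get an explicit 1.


String: "ccccddddffffggcccddd"
Scanning for consecutive runs:
  'c' x 4
  'd' x 4
  'f' x 4
  'g' x 2
  'c' x 3
  'd' x 3
RLE = "c4d4f4g2c3d3"


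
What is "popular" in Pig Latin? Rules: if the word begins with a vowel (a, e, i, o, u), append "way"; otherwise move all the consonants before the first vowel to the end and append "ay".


Word: "popular"
Starts with consonant(s) → move to end, add 'ay'
Consonant cluster: "p"
Pig Latin = "opularpay"


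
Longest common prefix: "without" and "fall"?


Word 1: "without"
Word 2: "fall"
Comparing from start:
  Pos 0: 'w' != 'f' (stop)
LCP = "" (length 0)


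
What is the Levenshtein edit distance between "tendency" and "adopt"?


Word 1: "tendency" (length 8)
Word 2: "adopt" (length 5)
One optimal edit sequence (insert/delete/substitute each cost 1):
  1. delete 't'  (+1)
  2. delete 'e'  (+1)
  3. substitute 'n' -> 'a'  (+1)
  4. keep 'd'
  5. delete 'e'  (+1)
  6. substitute 'n' -> 'o'  (+1)
  7. substitute 'c' -> 'p'  (+1)
  8. substitute 'y' -> 't'  (+1)
Total edit operations: 7
Edit distance = 7


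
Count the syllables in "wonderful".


Word: "wonderful"
Syllable breakdown: won | der | ful
Counting: 3 parts
= 3 syllables


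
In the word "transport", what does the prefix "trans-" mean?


Prefix: trans-
As in: transport -> trans- + port
Meaning = across


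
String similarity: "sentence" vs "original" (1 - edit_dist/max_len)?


Word 1: "sentence" (length 8)
Word 2: "original" (length 8)
One optimal edit sequence:
  1. substitute 's' -> 'o'  (+1)
  2. substitute 'e' -> 'r'  (+1)
  3. substitute 'n' -> 'i'  (+1)
  4. substitute 't' -> 'g'  (+1)
  5. substitute 'e' -> 'i'  (+1)
  6. keep 'n'
  7. substitute 'c' -> 'a'  (+1)
  8. substitute 'e' -> 'l'  (+1)
Edit distance = 7
Max length = max(8, 8) = 8
Similarity = 1 - 7/8
= 0.1250


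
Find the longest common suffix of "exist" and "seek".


Word 1: "exist"
Word 2: "seek"
Comparing from end:
  Pos -1: 't' != 'k' (stop)
LCS = "" (length 0)


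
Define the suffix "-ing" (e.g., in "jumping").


Suffix: -ing
Example: jumping (jump + -ing)
Meaning = present participle


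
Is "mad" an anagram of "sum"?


Word 1: "sum" → sorted: msu
Word 2: "mad" → sorted: adm
Same letters? msu != adm
Anagram = No


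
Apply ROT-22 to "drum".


Word: "drum"
Shift: 22
Each letter → (letter + shift) mod 26:
  'd' (3) + 22 = 25 → 'z'
  'r' (17) + 22 = 13 → 'n'
  'u' (20) + 22 = 16 → 'q'
  'm' (12) + 22 = 8 → 'i'
Result = "znqi"


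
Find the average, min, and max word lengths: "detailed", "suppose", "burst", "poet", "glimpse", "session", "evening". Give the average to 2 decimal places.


Lengths: "detailed"=8, "suppose"=7, "burst"=5, "poet"=4, "glimpse"=7, "session"=7, "evening"=7
Sum = 45, Count = 7
Average = 45/7 = 6.43
= avg=6.43, min=4, max=8


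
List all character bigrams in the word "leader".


Word: "leader" (length 6)
Number of bigrams = 6 - 2 + 1 = 5
  Position 0: "le"
  Position 1: "ea"
  Position 2: "ad"
  Position 3: "de"
  Position 4: "er"
Bigrams = "le", "ea", "ad", "de", "er"


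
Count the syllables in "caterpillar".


Word: "caterpillar"
Syllable breakdown: cat-er-pil-lar
Counting: 4 parts
= 4 syllables


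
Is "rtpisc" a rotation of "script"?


Word: "script", Candidate: "rtpisc"
Method: check if candidate is substring of word+word
"scriptscript" contains "rtpisc"? No
Is rotation = No


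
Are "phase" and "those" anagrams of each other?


Word 1: "phase" → sorted: aehps
Word 2: "those" → sorted: ehost
Same letters? aehps != ehost
Anagram = No


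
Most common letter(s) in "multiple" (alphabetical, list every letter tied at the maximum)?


Word: "multiple"
Letter counts:
  'e': 1
  'i': 1
  'l': 2
  'm': 1
  'p': 1
  't': 1
  'u': 1
Maximum count = 2
Most frequent = 'l' (2 times each)


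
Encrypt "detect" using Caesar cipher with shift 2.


Word: "detect"
Shift: 2
Each letter → (letter + shift) mod 26:
  'd' (3) + 2 = 5 → 'f'
  'e' (4) + 2 = 6 → 'g'
  't' (19) + 2 = 21 → 'v'
  'e' (4) + 2 = 6 → 'g'
  'c' (2) + 2 = 4 → 'e'
  't' (19) + 2 = 21 → 'v'
Result = "fgvgev"


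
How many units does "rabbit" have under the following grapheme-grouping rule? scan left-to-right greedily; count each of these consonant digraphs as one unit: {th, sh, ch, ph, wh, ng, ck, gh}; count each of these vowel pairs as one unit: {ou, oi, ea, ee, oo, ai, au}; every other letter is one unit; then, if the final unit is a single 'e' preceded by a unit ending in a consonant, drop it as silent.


Word: "rabbit" (6 letters)
Left-to-right scan:
  [1] 'r' (letter)
  [2] 'a' (letter)
  [3] 'b' (letter)
  [4] 'b' (letter)
  [5] 'i' (letter)
  [6] 't' (letter)
Units from scan: 6
Sound units = 6 units


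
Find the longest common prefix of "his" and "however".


Word 1: "his"
Word 2: "however"
Comparing from start:
  Pos 0: 'h' == 'h'
  Pos 1: 'i' != 'o' (stop)
LCP = "h" (length 1)


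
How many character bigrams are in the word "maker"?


Word: "maker" (length 5)
Number of 2-grams = length - 2 + 1 = 5 - 2 + 1
= 4


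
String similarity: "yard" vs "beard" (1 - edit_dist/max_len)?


Word 1: "yard" (length 4)
Word 2: "beard" (length 5)
One optimal edit sequence:
  1. insert 'b'  (+1)
  2. substitute 'y' -> 'e'  (+1)
  3. keep 'a'
  4. keep 'r'
  5. keep 'd'
Edit distance = 2
Max length = max(4, 5) = 5
Similarity = 1 - 2/5
= 0.6000


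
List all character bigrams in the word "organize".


Word: "organize" (length 8)
Number of bigrams = 8 - 2 + 1 = 7
  Position 0: "or"
  Position 1: "rg"
  Position 2: "ga"
  Position 3: "an"
  Position 4: "ni"
  Position 5: "iz"
  Position 6: "ze"
Bigrams = "or", "rg", "ga", "an", "ni", "iz", "ze"


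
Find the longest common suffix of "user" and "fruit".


Word 1: "user"
Word 2: "fruit"
Comparing from end:
  Pos -1: 'r' != 't' (stop)
LCS = "" (length 0)


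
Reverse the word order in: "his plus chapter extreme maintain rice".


Original: "his plus chapter extreme maintain rice"
Words (1..n): his | plus | chapter | extreme | maintain | rice
Reversed (n..1): rice | maintain | extreme | chapter | plus | his
Result = "rice maintain extreme chapter plus his"


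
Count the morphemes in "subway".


Word: "subway"
Morphemes: sub- + way
Each morpheme carries meaning
= 2 morphemes


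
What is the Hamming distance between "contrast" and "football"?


Comparing character by character (same length = 8):
  Pos 0: 'c' vs 'f' !=
  Pos 1: 'o' vs 'o' =
  Pos 2: 'n' vs 'o' !=
  Pos 3: 't' vs 't' =
  Pos 4: 'r' vs 'b' !=
  Pos 5: 'a' vs 'a' =
  Pos 6: 's' vs 'l' !=
  Pos 7: 't' vs 'l' !=
Hamming distance = 5


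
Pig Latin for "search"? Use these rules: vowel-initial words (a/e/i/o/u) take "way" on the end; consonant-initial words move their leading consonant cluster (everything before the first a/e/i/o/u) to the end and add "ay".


Word: "search"
Starts with consonant(s) → move to end, add 'ay'
Consonant cluster: "s"
Pig Latin = "earchsay"


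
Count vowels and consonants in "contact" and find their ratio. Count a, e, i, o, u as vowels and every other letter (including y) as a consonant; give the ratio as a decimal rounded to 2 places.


Word: "contact"
Vowels (a,e,i,o,u): 2
Consonants: 5
Ratio = 2/5
= 0.40


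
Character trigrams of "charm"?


Word: "charm" (length 5)
Number of trigrams = 5 - 3 + 1 = 3
  Position 0: "cha"
  Position 1: "har"
  Position 2: "arm"
Trigrams = "cha", "har", "arm"


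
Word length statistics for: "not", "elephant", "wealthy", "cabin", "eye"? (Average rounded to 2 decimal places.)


Lengths: "not"=3, "elephant"=8, "wealthy"=7, "cabin"=5, "eye"=3
Sum = 26, Count = 5
Average = 26/5 = 5.20
= avg=5.20, min=3, max=8


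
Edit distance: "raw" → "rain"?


Word 1: "raw" (length 3)
Word 2: "rain" (length 4)
One optimal edit sequence (insert/delete/substitute each cost 1):
  1. keep 'r'
  2. keep 'a'
  3. insert 'i'  (+1)
  4. substitute 'w' -> 'n'  (+1)
Total edit operations: 2
Edit distance = 2


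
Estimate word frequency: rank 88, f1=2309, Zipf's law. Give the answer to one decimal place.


Zipf's law: f(r) = f(1) / r
f(1) = 2309
f(88) = 2309 / 88
= 26.2 occurrences


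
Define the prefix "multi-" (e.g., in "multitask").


Prefix: multi-
Example: multitask = multi- + task
Meaning = many


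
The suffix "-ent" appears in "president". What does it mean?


Suffix: -ent
As in: president -> preside + -ent, with a spelling change
Meaning = one who / that which


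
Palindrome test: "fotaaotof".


Word: "fotaaotof"
Reversed: "fotoaatof"
Forward == Backward? fotaaotof != fotoaatof
Palindrome = No


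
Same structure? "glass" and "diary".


Pattern of "glass": [0, 1, 2, 3, 3]
Pattern of "diary": [0, 1, 2, 3, 4]
Patterns do not match
Same pattern = No


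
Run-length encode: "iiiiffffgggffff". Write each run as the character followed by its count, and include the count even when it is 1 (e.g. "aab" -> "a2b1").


String: "iiiiffffgggffff"
Scanning for consecutive runs:
  'i' x 4
  'f' x 4
  'g' x 3
  'f' x 4
RLE = "i4f4g3f4"


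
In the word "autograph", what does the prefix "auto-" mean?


Prefix: auto-
As in: autograph -> auto- + graph
Meaning = self


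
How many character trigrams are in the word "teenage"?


Word: "teenage" (length 7)
Number of 3-grams = length - 3 + 1 = 7 - 3 + 1
= 5


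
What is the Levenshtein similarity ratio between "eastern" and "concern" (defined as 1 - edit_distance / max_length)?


Word 1: "eastern" (length 7)
Word 2: "concern" (length 7)
One optimal edit sequence:
  1. substitute 'e' -> 'c'  (+1)
  2. substitute 'a' -> 'o'  (+1)
  3. substitute 's' -> 'n'  (+1)
  4. substitute 't' -> 'c'  (+1)
  5. keep 'e'
  6. keep 'r'
  7. keep 'n'
Edit distance = 4
Max length = max(7, 7) = 7
Similarity = 1 - 4/7
= 0.4286


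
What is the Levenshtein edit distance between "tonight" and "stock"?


Word 1: "tonight" (length 7)
Word 2: "stock" (length 5)
One optimal edit sequence (insert/delete/substitute each cost 1):
  1. insert 's'  (+1)
  2. keep 't'
  3. keep 'o'
  4. delete 'n'  (+1)
  5. delete 'i'  (+1)
  6. delete 'g'  (+1)
  7. substitute 'h' -> 'c'  (+1)
  8. substitute 't' -> 'k'  (+1)
Total edit operations: 6
Edit distance = 6


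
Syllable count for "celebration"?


Word: "celebration"
Syllable breakdown: cel · e · bra · tion
Counting: 4 parts
= 4 syllables


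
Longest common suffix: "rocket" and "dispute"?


Word 1: "rocket"
Word 2: "dispute"
Comparing from end:
  Pos -1: 't' != 'e' (stop)
LCS = "" (length 0)


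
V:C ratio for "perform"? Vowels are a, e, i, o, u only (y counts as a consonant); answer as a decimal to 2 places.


Word: "perform"
Vowels (a,e,i,o,u): 2
Consonants: 5
Ratio = 2/5
= 0.40


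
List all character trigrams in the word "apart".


Word: "apart" (length 5)
Number of trigrams = 5 - 3 + 1 = 3
  Position 0: "apa"
  Position 1: "par"
  Position 2: "art"
Trigrams = "apa", "par", "art"


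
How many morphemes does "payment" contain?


Word: "payment"
Morphemes: pay / -ment
Each morpheme carries meaning
= 2 morphemes


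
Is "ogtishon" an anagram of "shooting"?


Word 1: "shooting" → sorted: ghinoost
Word 2: "ogtishon" → sorted: ghinoost
Same letters? ghinoost == ghinoost
Anagram = Yes


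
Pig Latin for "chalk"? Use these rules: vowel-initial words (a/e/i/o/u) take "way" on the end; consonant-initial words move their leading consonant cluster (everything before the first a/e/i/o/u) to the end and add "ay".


Word: "chalk"
Starts with consonant(s) → move to end, add 'ay'
Consonant cluster: "ch"
Pig Latin = "alkchay"


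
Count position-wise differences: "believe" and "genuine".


Comparing character by character (same length = 7):
  Pos 0: 'b' vs 'g' !=
  Pos 1: 'e' vs 'e' =
  Pos 2: 'l' vs 'n' !=
  Pos 3: 'i' vs 'u' !=
  Pos 4: 'e' vs 'i' !=
  Pos 5: 'v' vs 'n' !=
  Pos 6: 'e' vs 'e' =
Hamming distance = 5


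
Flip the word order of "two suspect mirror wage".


Original: "two suspect mirror wage"
Words (1..n): two | suspect | mirror | wage
Reversed (n..1): wage | mirror | suspect | two
Result = "wage mirror suspect two"


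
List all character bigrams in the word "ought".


Word: "ought" (length 5)
Number of bigrams = 5 - 2 + 1 = 4
  Position 0: "ou"
  Position 1: "ug"
  Position 2: "gh"
  Position 3: "ht"
Bigrams = "ou", "ug", "gh", "ht"


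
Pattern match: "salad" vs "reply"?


Pattern of "salad": [0, 1, 2, 1, 3]
Pattern of "reply": [0, 1, 2, 3, 4]
Patterns do not match
Same pattern = No


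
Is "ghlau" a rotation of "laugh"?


Word: "laugh", Candidate: "ghlau"
Method: check if candidate is substring of word+word
"laughlaugh" contains "ghlau"? Yes
Is rotation = Yes


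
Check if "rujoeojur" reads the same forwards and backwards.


Word: "rujoeojur"
Reversed: "rujoeojur"
Forward == Backward? rujoeojur == rujoeojur
Palindrome = Yes


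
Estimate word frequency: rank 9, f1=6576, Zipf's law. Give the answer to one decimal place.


Zipf's law: f(r) = f(1) / r
f(1) = 6576
f(9) = 6576 / 9
= 730.7 occurrences


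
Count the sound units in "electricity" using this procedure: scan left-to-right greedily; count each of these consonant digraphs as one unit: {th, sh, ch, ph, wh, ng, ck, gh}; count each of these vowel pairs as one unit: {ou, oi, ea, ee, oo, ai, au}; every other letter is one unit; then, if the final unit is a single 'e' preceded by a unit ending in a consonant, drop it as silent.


Word: "electricity" (11 letters)
Left-to-right scan:
  1. 'e' (letter)
  2. 'l' (letter)
  3. 'e' (letter)
  4. 'c' (letter)
  5. 't' (letter)
  6. 'r' (letter)
  7. 'i' (letter)
  8. 'c' (letter)
  9. 'i' (letter)
  10. 't' (letter)
  11. 'y' (letter)
Units from scan: 11
Sound units = 11 units


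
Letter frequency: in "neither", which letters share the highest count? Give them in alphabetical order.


Word: "neither"
Letter counts:
  'e': 2
  'h': 1
  'i': 1
  'n': 1
  'r': 1
  't': 1
Maximum count = 2
Most frequent = 'e' (2 times each)


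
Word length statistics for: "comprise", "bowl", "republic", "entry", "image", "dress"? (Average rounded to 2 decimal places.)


Lengths: "comprise"=8, "bowl"=4, "republic"=8, "entry"=5, "image"=5, "dress"=5
Sum = 35, Count = 6
Average = 35/6 = 5.83
= avg=5.83, min=4, max=8


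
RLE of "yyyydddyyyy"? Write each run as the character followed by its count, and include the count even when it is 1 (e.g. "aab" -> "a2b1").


String: "yyyydddyyyy"
Scanning for consecutive runs:
  'y' x 4
  'd' x 3
  'y' x 4
RLE = "y4d3y4"


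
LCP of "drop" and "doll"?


Word 1: "drop"
Word 2: "doll"
Comparing from start:
  Pos 0: 'd' == 'd'
  Pos 1: 'r' != 'o' (stop)
LCP = "d" (length 1)


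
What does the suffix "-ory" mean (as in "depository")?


Suffix: -ory
As in: depository -> deposit + -ory
Meaning = relating to / place for


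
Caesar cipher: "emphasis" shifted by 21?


Word: "emphasis"
Shift: 21
Each letter → (letter + shift) mod 26:
  'e' (4) + 21 = 25 → 'z'
  'm' (12) + 21 = 7 → 'h'
  'p' (15) + 21 = 10 → 'k'
  'h' (7) + 21 = 2 → 'c'
  'a' (0) + 21 = 21 → 'v'
  's' (18) + 21 = 13 → 'n'
  'i' (8) + 21 = 3 → 'd'
  's' (18) + 21 = 13 → 'n'
Result = "zhkcvndn"


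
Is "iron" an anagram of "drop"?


Word 1: "drop" → sorted: dopr
Word 2: "iron" → sorted: inor
Same letters? dopr != inor
Anagram = No


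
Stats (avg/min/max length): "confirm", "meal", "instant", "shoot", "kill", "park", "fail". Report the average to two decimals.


Lengths: "confirm"=7, "meal"=4, "instant"=7, "shoot"=5, "kill"=4, "park"=4, "fail"=4
Sum = 35, Count = 7
Average = 35/7 = 5.00
= avg=5.00, min=4, max=7


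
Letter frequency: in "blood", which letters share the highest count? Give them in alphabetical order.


Word: "blood"
Letter counts:
  'b': 1
  'd': 1
  'l': 1
  'o': 2
Maximum count = 2
Most frequent = 'o' (2 times each)


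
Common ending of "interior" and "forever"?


Word 1: "interior"
Word 2: "forever"
Comparing from end:
  Pos -1: 'r' == 'r'
  Pos -2: 'o' != 'e' (stop)
LCS = "r" (length 1)


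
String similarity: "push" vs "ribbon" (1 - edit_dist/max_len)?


Word 1: "push" (length 4)
Word 2: "ribbon" (length 6)
One optimal edit sequence:
  1. insert 'r'  (+1)
  2. insert 'i'  (+1)
  3. substitute 'p' -> 'b'  (+1)
  4. substitute 'u' -> 'b'  (+1)
  5. substitute 's' -> 'o'  (+1)
  6. substitute 'h' -> 'n'  (+1)
Edit distance = 6
Max length = max(4, 6) = 6
Similarity = 1 - 6/6
= 0.0000


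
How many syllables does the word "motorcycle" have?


Word: "motorcycle"
Syllable breakdown: mo | tor | cy | cle
Counting: 4 parts
= 4 syllables


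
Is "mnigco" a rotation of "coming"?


Word: "coming", Candidate: "mnigco"
Method: check if candidate is substring of word+word
"comingcoming" contains "mnigco"? No
Is rotation = No


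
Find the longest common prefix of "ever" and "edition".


Word 1: "ever"
Word 2: "edition"
Comparing from start:
  Pos 0: 'e' == 'e'
  Pos 1: 'v' != 'd' (stop)
LCP = "e" (length 1)
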